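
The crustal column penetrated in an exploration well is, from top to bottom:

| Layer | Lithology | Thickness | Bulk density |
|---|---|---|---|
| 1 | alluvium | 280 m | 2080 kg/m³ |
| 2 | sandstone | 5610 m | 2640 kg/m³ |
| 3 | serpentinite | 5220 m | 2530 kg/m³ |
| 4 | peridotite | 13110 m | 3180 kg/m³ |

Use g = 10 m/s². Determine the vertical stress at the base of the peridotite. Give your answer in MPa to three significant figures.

alluvium: 2080 kg/m³ × 10 m/s² × 280 m = 5.824×10^6 Pa = 5.824 MPa
sandstone: 2640 kg/m³ × 10 m/s² × 5610 m = 1.481×10^8 Pa = 148.1 MPa
serpentinite: 2530 kg/m³ × 10 m/s² × 5220 m = 1.321×10^8 Pa = 132.1 MPa
peridotite: 3180 kg/m³ × 10 m/s² × 13110 m = 4.169×10^8 Pa = 416.9 MPa
Total = 5.824 + 148.1 + 132.1 + 416.9 = 702.89 MPa

703 MPa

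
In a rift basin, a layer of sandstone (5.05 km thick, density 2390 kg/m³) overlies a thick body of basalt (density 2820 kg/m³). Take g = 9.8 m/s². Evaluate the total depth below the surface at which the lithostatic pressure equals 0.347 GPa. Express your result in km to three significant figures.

13.3 km

Pressure at base of upper layers: 2390×9.8×5050 = 1.183×10^8 Pa = 0.1183 GPa
Remaining pressure to be supplied by basalt: 3.470×10^8 − 1.183×10^8 = 2.287×10^8 Pa
Additional depth in basalt = 2.287×10^8 Pa / (2820 kg/m³ × 9.8 m/s²) = 8276.1 m
Total depth = 5050 m + 8276.1 m = 13326 m
= 13.326 km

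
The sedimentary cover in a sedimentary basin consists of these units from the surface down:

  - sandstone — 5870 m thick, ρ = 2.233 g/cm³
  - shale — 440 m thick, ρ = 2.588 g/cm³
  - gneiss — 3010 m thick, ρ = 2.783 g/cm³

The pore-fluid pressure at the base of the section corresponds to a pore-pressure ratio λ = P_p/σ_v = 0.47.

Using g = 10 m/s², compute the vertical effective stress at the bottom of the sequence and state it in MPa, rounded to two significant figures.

120 MPa

Overburden (lithostatic) stress σ_v:
sandstone: 2233 kg/m³ × 10 m/s² × 5870 m = 1.311×10^8 Pa = 131.1 MPa
shale: 2588 kg/m³ × 10 m/s² × 440 m = 1.139×10^7 Pa = 11.39 MPa
gneiss: 2783 kg/m³ × 10 m/s² × 3010 m = 8.377×10^7 Pa = 83.77 MPa
Total = 131.1 + 11.39 + 83.77 = 226.23 MPa
Pore pressure P_p = λ·σ_v = 0.47 × 226.2 MPa = 106.3 MPa
Effective stress σ' = σ_v − P_p = 226.2 − 106.3 = 119.90 MPa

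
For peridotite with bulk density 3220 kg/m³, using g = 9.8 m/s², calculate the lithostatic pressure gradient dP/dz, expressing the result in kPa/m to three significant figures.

31.6 kPa/m

dP/dz = ρg = 3220 kg/m³ × 9.8 m/s² = 31556 Pa/m
= 31556 Pa/m × (1 kPa/m / 1000.0 Pa/m) = 31.556 kPa/m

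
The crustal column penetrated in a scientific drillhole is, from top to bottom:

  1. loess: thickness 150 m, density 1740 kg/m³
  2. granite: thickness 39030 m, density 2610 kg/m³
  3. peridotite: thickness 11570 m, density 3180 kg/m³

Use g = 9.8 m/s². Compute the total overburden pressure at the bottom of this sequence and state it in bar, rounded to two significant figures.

loess: 1740 kg/m³ × 9.8 m/s² × 150 m = 2.558×10^6 Pa = 25.58 bar
granite: 2610 kg/m³ × 9.8 m/s² × 39030 m = 9.983×10^8 Pa = 9983 bar
peridotite: 3180 kg/m³ × 9.8 m/s² × 11570 m = 3.606×10^8 Pa = 3606 bar
Total = 25.58 + 9983 + 3606 = 13614 bar

14000 bar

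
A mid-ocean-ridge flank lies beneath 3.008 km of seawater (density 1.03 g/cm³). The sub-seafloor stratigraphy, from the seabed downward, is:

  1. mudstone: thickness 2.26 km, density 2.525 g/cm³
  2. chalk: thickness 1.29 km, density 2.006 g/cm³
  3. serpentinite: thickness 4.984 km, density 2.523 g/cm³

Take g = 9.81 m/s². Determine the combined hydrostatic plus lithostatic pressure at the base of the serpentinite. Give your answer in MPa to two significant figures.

240 MPa

seawater: 1030 kg/m³ × 9.81 m/s² × 3008 m = 3.039×10^7 Pa = 30.39 MPa
mudstone: 2525 kg/m³ × 9.81 m/s² × 2260 m = 5.598×10^7 Pa = 55.98 MPa
chalk: 2006 kg/m³ × 9.81 m/s² × 1290 m = 2.539×10^7 Pa = 25.39 MPa
serpentinite: 2523 kg/m³ × 9.81 m/s² × 4984 m = 1.234×10^8 Pa = 123.4 MPa
Total = 30.39 + 55.98 + 25.39 + 123.4 = 235.12 MPa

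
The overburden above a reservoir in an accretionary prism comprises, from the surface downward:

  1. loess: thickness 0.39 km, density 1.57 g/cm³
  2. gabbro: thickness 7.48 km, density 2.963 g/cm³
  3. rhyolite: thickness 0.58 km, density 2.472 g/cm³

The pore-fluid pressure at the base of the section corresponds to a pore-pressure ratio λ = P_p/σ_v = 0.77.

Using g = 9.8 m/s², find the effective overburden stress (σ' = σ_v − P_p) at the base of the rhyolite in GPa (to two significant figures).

Overburden (lithostatic) stress σ_v:
loess: 1570 kg/m³ × 9.8 m/s² × 390 m = 6.001×10^6 Pa = 6.001 MPa
gabbro: 2963 kg/m³ × 9.8 m/s² × 7480 m = 2.172×10^8 Pa = 217.2 MPa
rhyolite: 2472 kg/m³ × 9.8 m/s² × 580 m = 1.405×10^7 Pa = 14.05 MPa
Total = 6.001 + 217.2 + 14.05 = 237.25 MPa
Pore pressure P_p = λ·σ_v = 0.77 × 237.3 MPa = 182.7 MPa
Effective stress σ' = σ_v − P_p = 237.3 − 182.7 = 54.568 MPa = 0.054568 GPa

0.055 GPa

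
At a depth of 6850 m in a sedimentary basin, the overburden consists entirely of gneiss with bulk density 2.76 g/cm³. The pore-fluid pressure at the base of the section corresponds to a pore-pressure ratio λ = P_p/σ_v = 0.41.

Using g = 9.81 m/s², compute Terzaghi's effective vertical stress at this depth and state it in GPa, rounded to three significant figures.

0.109 GPa

Overburden (lithostatic) stress σ_v:
gneiss: 2760 kg/m³ × 9.81 m/s² × 6850 m = 1.855×10^8 Pa = 185.5 MPa
Pore pressure P_p = λ·σ_v = 0.41 × 185.5 MPa = 76.04 MPa
Effective stress σ' = σ_v − P_p = 185.5 − 76.04 = 109.43 MPa = 0.10943 GPa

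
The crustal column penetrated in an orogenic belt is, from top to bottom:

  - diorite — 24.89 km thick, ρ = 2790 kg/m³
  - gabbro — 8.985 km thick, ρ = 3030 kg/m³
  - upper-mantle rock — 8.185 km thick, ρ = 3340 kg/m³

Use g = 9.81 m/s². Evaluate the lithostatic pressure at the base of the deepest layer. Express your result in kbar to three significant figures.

12.2 kbar

diorite: 2790 kg/m³ × 9.81 m/s² × 24890 m = 6.812×10^8 Pa = 6.812 kbar
gabbro: 3030 kg/m³ × 9.81 m/s² × 8985 m = 2.671×10^8 Pa = 2.671 kbar
upper-mantle rock: 3340 kg/m³ × 9.81 m/s² × 8185 m = 2.682×10^8 Pa = 2.682 kbar
Total = 6.812 + 2.671 + 2.682 = 12.165 kbar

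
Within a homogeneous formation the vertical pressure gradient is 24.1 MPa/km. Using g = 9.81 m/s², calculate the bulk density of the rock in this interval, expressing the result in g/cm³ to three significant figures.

ρ = (dP/dz)/g = 24.1 MPa/km / 9.81 m/s² = 24100 Pa/m / 9.81 m/s² = 2456.7 kg/m³
= 2.457 g/cm³

2.46 g/cm³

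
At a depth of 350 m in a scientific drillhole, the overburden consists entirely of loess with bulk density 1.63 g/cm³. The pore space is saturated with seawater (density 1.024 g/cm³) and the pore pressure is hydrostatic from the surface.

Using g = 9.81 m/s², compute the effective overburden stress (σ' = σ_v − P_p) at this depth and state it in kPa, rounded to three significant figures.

Overburden (lithostatic) stress σ_v:
loess: 1630 kg/m³ × 9.81 m/s² × 350 m = 5.597×10^6 Pa = 5.597 MPa
Pore pressure P_p = 1024 kg/m³ × 9.81 m/s² × 350 m = 3.516×10^6 Pa = 3.516 MPa
Effective stress σ' = σ_v − P_p = 5.597 − 3.516 = 2.0807 MPa = 2080.7 kPa

2080 kPa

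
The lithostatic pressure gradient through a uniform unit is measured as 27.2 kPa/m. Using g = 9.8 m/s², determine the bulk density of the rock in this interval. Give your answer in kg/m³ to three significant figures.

ρ = (dP/dz)/g = 27.2 kPa/m / 9.8 m/s² = 27200 Pa/m / 9.8 m/s² = 2775.5 kg/m³

2780 kg/m³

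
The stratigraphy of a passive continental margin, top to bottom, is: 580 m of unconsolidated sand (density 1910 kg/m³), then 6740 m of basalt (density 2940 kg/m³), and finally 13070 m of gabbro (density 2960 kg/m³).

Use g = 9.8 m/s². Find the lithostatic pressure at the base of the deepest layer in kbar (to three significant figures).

unconsolidated sand: 1910 kg/m³ × 9.8 m/s² × 580 m = 1.086×10^7 Pa = 0.1086 kbar
basalt: 2940 kg/m³ × 9.8 m/s² × 6740 m = 1.942×10^8 Pa = 1.942 kbar
gabbro: 2960 kg/m³ × 9.8 m/s² × 13070 m = 3.791×10^8 Pa = 3.791 kbar
Total = 0.1086 + 1.942 + 3.791 = 5.8418 kbar

5.84 kbar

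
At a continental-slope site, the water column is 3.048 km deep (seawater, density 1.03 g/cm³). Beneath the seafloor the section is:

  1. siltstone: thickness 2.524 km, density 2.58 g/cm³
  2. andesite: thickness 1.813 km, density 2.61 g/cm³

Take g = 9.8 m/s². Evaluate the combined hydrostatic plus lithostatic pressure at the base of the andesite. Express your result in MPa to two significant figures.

140 MPa

seawater: 1030 kg/m³ × 9.8 m/s² × 3048 m = 3.077×10^7 Pa = 30.77 MPa
siltstone: 2580 kg/m³ × 9.8 m/s² × 2524 m = 6.382×10^7 Pa = 63.82 MPa
andesite: 2610 kg/m³ × 9.8 m/s² × 1813 m = 4.637×10^7 Pa = 46.37 MPa
Total = 30.77 + 63.82 + 46.37 = 140.96 MPa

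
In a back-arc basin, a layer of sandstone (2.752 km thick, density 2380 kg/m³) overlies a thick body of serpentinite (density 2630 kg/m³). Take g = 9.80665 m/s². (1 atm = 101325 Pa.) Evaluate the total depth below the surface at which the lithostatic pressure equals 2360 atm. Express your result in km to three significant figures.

9.53 km

Pressure at base of upper layers: 2380×9.80665×2752 = 6.423×10^7 Pa = 633.9 atm
Remaining pressure to be supplied by serpentinite: 2.391×10^8 − 6.423×10^7 = 1.749×10^8 Pa
Additional depth in serpentinite = 1.749×10^8 Pa / (2630 kg/m³ × 9.80665 m/s²) = 6781.1 m
Total depth = 2752 m + 6781.1 m = 9533.1 m
= 9.5331 km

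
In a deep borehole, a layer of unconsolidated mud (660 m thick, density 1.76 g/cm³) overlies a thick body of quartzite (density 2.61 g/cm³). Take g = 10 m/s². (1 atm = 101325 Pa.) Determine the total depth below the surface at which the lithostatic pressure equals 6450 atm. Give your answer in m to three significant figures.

25300 m

Pressure at base of upper layers: 1760×10×660 = 1.162×10^7 Pa = 114.6 atm
Remaining pressure to be supplied by quartzite: 6.535×10^8 − 1.162×10^7 = 6.419×10^8 Pa
Additional depth in quartzite = 6.419×10^8 Pa / (2610 kg/m³ × 10 m/s²) = 24595 m
Total depth = 660 m + 24595 m = 25255 m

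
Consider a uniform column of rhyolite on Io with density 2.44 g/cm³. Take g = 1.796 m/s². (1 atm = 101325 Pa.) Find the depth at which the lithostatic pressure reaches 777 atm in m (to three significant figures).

18000 m

h = P/(ρg) = 777 atm / (2440 kg/m³ × 1.796 m/s²) = 7.873×10^7 Pa / 4382.2 Pa/m = 17966 m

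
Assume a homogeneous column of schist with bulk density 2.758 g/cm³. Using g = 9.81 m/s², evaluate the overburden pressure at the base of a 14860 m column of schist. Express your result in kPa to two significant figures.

schist: 2758 kg/m³ × 9.81 m/s² × 14860 m = 4.021×10^8 Pa = 4.021×10^5 kPa

400000 kPa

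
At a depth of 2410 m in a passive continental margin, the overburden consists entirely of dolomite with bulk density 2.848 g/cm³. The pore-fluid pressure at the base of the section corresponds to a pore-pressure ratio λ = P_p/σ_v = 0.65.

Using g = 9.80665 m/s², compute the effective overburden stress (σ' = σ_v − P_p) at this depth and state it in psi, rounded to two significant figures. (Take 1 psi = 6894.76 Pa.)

Overburden (lithostatic) stress σ_v:
dolomite: 2848 kg/m³ × 9.80665 m/s² × 2410 m = 6.731×10^7 Pa = 67.31 MPa
Pore pressure P_p = λ·σ_v = 0.65 × 67.31 MPa = 43.75 MPa
Effective stress σ' = σ_v − P_p = 67.31 − 43.75 = 23.558 MPa = 3416.9 psi

3400 psi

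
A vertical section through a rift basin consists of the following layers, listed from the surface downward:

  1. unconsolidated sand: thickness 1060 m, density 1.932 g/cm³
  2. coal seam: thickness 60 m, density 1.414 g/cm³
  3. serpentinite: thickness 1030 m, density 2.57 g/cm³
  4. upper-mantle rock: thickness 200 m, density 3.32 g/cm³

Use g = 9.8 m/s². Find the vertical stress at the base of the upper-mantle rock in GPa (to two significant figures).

unconsolidated sand: 1932 kg/m³ × 9.8 m/s² × 1060 m = 2.007×10^7 Pa = 0.02007 GPa
coal seam: 1414 kg/m³ × 9.8 m/s² × 60 m = 8.314×10^5 Pa = 8.314×10^-4 GPa
serpentinite: 2570 kg/m³ × 9.8 m/s² × 1030 m = 2.594×10^7 Pa = 0.02594 GPa
upper-mantle rock: 3320 kg/m³ × 9.8 m/s² × 200 m = 6.507×10^6 Pa = 6.507×10^-3 GPa
Total = 0.02007 + 8.314×10^-4 + 0.02594 + 6.507×10^-3 = 0.053350 GPa

0.053 GPa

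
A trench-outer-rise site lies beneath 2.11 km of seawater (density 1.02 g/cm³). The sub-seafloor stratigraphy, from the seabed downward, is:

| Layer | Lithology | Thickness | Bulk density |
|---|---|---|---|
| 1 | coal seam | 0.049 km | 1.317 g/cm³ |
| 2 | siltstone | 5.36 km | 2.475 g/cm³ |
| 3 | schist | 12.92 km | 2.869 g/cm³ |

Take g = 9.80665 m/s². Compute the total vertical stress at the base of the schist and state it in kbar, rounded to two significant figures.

seawater: 1020 kg/m³ × 9.80665 m/s² × 2110 m = 2.111×10^7 Pa = 0.2111 kbar
coal seam: 1317 kg/m³ × 9.80665 m/s² × 49 m = 6.329×10^5 Pa = 6.329×10^-3 kbar
siltstone: 2475 kg/m³ × 9.80665 m/s² × 5360 m = 1.301×10^8 Pa = 1.301 kbar
schist: 2869 kg/m³ × 9.80665 m/s² × 12920 m = 3.635×10^8 Pa = 3.635 kbar
Total = 0.2111 + 6.329×10^-3 + 1.301 + 3.635 = 5.1534 kbar

5.2 kbar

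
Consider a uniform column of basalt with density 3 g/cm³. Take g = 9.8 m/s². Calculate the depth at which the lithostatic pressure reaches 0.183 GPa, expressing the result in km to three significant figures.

6.22 km

h = P/(ρg) = 0.183 GPa / (3000 kg/m³ × 9.8 m/s²) = 1.830×10^8 Pa / 29400 Pa/m = 6224.5 m
= 6.2245 km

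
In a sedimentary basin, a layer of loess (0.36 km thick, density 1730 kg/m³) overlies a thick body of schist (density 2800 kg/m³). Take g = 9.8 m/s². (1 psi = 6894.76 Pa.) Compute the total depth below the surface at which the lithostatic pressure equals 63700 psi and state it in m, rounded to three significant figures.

16100 m

Pressure at base of upper layers: 1730×9.8×360 = 6.103×10^6 Pa = 885.2 psi
Remaining pressure to be supplied by schist: 4.392×10^8 − 6.103×10^6 = 4.331×10^8 Pa
Additional depth in schist = 4.331×10^8 Pa / (2800 kg/m³ × 9.8 m/s²) = 15783 m
Total depth = 360 m + 15783 m = 16143 m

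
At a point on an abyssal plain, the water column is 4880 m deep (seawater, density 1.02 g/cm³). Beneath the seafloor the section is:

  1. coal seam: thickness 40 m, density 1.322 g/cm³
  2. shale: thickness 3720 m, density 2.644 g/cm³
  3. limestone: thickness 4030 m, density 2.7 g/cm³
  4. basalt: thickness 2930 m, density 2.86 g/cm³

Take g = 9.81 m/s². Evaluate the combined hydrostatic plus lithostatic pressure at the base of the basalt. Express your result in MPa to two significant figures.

330 MPa

seawater: 1020 kg/m³ × 9.81 m/s² × 4880 m = 4.883×10^7 Pa = 48.83 MPa
coal seam: 1322 kg/m³ × 9.81 m/s² × 40 m = 5.188×10^5 Pa = 0.5188 MPa
shale: 2644 kg/m³ × 9.81 m/s² × 3720 m = 9.649×10^7 Pa = 96.49 MPa
limestone: 2700 kg/m³ × 9.81 m/s² × 4030 m = 1.067×10^8 Pa = 106.7 MPa
basalt: 2860 kg/m³ × 9.81 m/s² × 2930 m = 8.221×10^7 Pa = 82.21 MPa
Total = 48.83 + 0.5188 + 96.49 + 106.7 + 82.21 = 334.79 MPa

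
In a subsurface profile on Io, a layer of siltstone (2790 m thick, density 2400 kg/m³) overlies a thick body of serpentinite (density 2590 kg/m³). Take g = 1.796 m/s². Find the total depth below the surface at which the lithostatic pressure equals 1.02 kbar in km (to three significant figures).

Pressure at base of upper layers: 2400×1.796×2790 = 1.203×10^7 Pa = 0.1203 kbar
Remaining pressure to be supplied by serpentinite: 1.020×10^8 − 1.203×10^7 = 8.997×10^7 Pa
Additional depth in serpentinite = 8.997×10^7 Pa / (2590 kg/m³ × 1.796 m/s²) = 19342 m
Total depth = 2790 m + 19342 m = 22132 m
= 22.132 km

22.1 km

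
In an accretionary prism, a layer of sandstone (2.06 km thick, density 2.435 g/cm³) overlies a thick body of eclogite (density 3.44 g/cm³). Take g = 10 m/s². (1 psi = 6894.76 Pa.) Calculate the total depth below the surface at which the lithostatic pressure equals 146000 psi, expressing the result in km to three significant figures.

29.9 km

Pressure at base of upper layers: 2435×10×2060 = 5.016×10^7 Pa = 7275 psi
Remaining pressure to be supplied by eclogite: 1.007×10^9 − 5.016×10^7 = 9.565×10^8 Pa
Additional depth in eclogite = 9.565×10^8 Pa / (3440 kg/m³ × 10 m/s²) = 27804 m
Total depth = 2060 m + 27804 m = 29864 m
= 29.864 km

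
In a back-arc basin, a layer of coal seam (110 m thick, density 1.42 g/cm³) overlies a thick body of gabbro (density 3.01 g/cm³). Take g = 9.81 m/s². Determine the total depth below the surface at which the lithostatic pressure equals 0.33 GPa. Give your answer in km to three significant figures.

11.2 km

Pressure at base of upper layers: 1420×9.81×110 = 1.532×10^6 Pa = 1.532×10^-3 GPa
Remaining pressure to be supplied by gabbro: 3.300×10^8 − 1.532×10^6 = 3.285×10^8 Pa
Additional depth in gabbro = 3.285×10^8 Pa / (3010 kg/m³ × 9.81 m/s²) = 11124 m
Total depth = 110 m + 11124 m = 11234 m
= 11.234 km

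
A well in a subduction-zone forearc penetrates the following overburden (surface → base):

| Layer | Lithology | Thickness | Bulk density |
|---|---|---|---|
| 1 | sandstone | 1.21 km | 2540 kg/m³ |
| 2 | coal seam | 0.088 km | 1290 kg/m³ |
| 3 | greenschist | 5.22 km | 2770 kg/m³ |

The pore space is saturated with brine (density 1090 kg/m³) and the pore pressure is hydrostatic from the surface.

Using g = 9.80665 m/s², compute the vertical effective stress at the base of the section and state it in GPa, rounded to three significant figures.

0.103 GPa

Overburden (lithostatic) stress σ_v:
sandstone: 2540 kg/m³ × 9.80665 m/s² × 1210 m = 3.014×10^7 Pa = 30.14 MPa
coal seam: 1290 kg/m³ × 9.80665 m/s² × 88 m = 1.113×10^6 Pa = 1.113 MPa
greenschist: 2770 kg/m³ × 9.80665 m/s² × 5220 m = 1.418×10^8 Pa = 141.8 MPa
Total = 30.14 + 1.113 + 141.8 = 173.05 MPa
Pore pressure P_p = 1090 kg/m³ × 9.80665 m/s² × 6518 m = 6.967×10^7 Pa = 69.67 MPa
Effective stress σ' = σ_v − P_p = 173.1 − 69.67 = 103.38 MPa = 0.10338 GPa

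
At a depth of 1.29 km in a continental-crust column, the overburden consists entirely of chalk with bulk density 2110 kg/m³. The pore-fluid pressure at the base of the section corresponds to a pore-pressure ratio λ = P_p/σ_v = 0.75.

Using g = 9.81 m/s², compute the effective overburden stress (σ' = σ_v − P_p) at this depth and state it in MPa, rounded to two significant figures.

6.7 MPa

Overburden (lithostatic) stress σ_v:
chalk: 2110 kg/m³ × 9.81 m/s² × 1290 m = 2.670×10^7 Pa = 26.70 MPa
Pore pressure P_p = λ·σ_v = 0.75 × 26.70 MPa = 20.03 MPa
Effective stress σ' = σ_v − P_p = 26.70 − 20.03 = 6.6755 MPa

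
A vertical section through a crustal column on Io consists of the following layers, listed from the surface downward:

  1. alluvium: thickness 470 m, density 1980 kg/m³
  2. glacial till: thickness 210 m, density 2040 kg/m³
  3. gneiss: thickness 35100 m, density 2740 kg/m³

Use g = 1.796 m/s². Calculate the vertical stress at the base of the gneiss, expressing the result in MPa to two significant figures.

alluvium: 1980 kg/m³ × 1.796 m/s² × 470 m = 1.671×10^6 Pa = 1.671 MPa
glacial till: 2040 kg/m³ × 1.796 m/s² × 210 m = 7.694×10^5 Pa = 0.7694 MPa
gneiss: 2740 kg/m³ × 1.796 m/s² × 35100 m = 1.727×10^8 Pa = 172.7 MPa
Total = 1.671 + 0.7694 + 172.7 = 175.17 MPa

180 MPa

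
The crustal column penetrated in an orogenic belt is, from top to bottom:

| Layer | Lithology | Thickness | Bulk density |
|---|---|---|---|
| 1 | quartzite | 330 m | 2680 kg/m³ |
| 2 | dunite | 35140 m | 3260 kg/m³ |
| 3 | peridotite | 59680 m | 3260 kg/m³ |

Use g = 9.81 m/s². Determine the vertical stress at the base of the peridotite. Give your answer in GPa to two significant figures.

3.0 GPa

quartzite: 2680 kg/m³ × 9.81 m/s² × 330 m = 8.676×10^6 Pa = 8.676×10^-3 GPa
dunite: 3260 kg/m³ × 9.81 m/s² × 35140 m = 1.124×10^9 Pa = 1.124 GPa
peridotite: 3260 kg/m³ × 9.81 m/s² × 59680 m = 1.909×10^9 Pa = 1.909 GPa
Total = 8.676×10^-3 + 1.124 + 1.909 = 3.0411 GPa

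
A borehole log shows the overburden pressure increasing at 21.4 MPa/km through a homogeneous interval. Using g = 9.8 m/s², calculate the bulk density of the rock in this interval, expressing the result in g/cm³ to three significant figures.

2.18 g/cm³

ρ = (dP/dz)/g = 21.4 MPa/km / 9.8 m/s² = 21400 Pa/m / 9.8 m/s² = 2183.7 kg/m³
= 2.184 g/cm³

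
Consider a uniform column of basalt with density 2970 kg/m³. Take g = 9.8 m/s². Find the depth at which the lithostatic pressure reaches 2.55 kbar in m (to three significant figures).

8760 m

h = P/(ρg) = 2.55 kbar / (2970 kg/m³ × 9.8 m/s²) = 2.550×10^8 Pa / 29106 Pa/m = 8761.1 m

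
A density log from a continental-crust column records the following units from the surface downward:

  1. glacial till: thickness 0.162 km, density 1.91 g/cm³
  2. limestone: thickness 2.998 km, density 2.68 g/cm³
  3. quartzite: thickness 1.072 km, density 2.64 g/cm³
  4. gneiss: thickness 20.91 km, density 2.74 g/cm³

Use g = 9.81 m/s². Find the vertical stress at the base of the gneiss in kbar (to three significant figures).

glacial till: 1910 kg/m³ × 9.81 m/s² × 162 m = 3.035×10^6 Pa = 0.03035 kbar
limestone: 2680 kg/m³ × 9.81 m/s² × 2998 m = 7.882×10^7 Pa = 0.7882 kbar
quartzite: 2640 kg/m³ × 9.81 m/s² × 1072 m = 2.776×10^7 Pa = 0.2776 kbar
gneiss: 2740 kg/m³ × 9.81 m/s² × 20910 m = 5.620×10^8 Pa = 5.620 kbar
Total = 0.03035 + 0.7882 + 0.2776 + 5.620 = 6.7167 kbar

6.72 kbar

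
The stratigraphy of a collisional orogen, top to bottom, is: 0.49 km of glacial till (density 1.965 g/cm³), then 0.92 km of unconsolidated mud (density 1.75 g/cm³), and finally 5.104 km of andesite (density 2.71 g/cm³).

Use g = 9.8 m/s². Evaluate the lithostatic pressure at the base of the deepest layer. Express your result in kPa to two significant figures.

glacial till: 1965 kg/m³ × 9.8 m/s² × 490 m = 9.436×10^6 Pa = 9436 kPa
unconsolidated mud: 1750 kg/m³ × 9.8 m/s² × 920 m = 1.578×10^7 Pa = 15778 kPa
andesite: 2710 kg/m³ × 9.8 m/s² × 5104 m = 1.356×10^8 Pa = 1.356×10^5 kPa
Total = 9436 + 15778 + 1.356×10^5 = 1.6077×10^5 kPa

160000 kPa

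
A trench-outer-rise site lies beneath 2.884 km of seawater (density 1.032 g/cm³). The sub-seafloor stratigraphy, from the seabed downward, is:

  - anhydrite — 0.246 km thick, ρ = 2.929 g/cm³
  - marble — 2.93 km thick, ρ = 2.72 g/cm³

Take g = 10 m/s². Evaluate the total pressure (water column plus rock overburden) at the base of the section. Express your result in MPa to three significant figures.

seawater: 1032 kg/m³ × 10 m/s² × 2884 m = 2.976×10^7 Pa = 29.76 MPa
anhydrite: 2929 kg/m³ × 10 m/s² × 246 m = 7.205×10^6 Pa = 7.205 MPa
marble: 2720 kg/m³ × 10 m/s² × 2930 m = 7.970×10^7 Pa = 79.70 MPa
Total = 29.76 + 7.205 + 79.70 = 116.66 MPa

117 MPa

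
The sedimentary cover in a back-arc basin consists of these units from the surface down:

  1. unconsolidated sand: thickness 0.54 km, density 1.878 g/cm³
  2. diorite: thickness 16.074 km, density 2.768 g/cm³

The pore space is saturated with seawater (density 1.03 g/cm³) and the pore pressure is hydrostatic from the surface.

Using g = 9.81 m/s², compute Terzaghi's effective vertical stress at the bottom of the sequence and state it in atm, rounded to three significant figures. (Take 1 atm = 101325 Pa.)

2750 atm

Overburden (lithostatic) stress σ_v:
unconsolidated sand: 1878 kg/m³ × 9.81 m/s² × 540 m = 9.949×10^6 Pa = 9.949 MPa
diorite: 2768 kg/m³ × 9.81 m/s² × 16074 m = 4.365×10^8 Pa = 436.5 MPa
Total = 9.949 + 436.5 = 446.42 MPa
Pore pressure P_p = 1030 kg/m³ × 9.81 m/s² × 16614 m = 1.679×10^8 Pa = 167.9 MPa
Effective stress σ' = σ_v − P_p = 446.4 − 167.9 = 278.55 MPa = 2749.1 atm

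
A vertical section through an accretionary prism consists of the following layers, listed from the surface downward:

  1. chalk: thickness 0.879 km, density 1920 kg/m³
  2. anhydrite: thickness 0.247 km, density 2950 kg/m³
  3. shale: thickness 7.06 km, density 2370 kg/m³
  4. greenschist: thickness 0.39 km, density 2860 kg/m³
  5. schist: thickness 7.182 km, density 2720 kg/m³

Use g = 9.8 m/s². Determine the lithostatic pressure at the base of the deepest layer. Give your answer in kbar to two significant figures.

3.9 kbar

chalk: 1920 kg/m³ × 9.8 m/s² × 879 m = 1.654×10^7 Pa = 0.1654 kbar
anhydrite: 2950 kg/m³ × 9.8 m/s² × 247 m = 7.141×10^6 Pa = 0.07141 kbar
shale: 2370 kg/m³ × 9.8 m/s² × 7060 m = 1.640×10^8 Pa = 1.640 kbar
greenschist: 2860 kg/m³ × 9.8 m/s² × 390 m = 1.093×10^7 Pa = 0.1093 kbar
schist: 2720 kg/m³ × 9.8 m/s² × 7182 m = 1.914×10^8 Pa = 1.914 kbar
Total = 0.1654 + 0.07141 + 1.640 + 0.1093 + 1.914 = 3.9003 kbar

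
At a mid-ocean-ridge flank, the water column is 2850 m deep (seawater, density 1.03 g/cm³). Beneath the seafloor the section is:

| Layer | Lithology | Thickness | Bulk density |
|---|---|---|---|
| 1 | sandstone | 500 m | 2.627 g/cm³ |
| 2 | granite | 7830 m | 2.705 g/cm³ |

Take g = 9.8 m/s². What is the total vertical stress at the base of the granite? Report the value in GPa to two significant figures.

seawater: 1030 kg/m³ × 9.8 m/s² × 2850 m = 2.877×10^7 Pa = 0.02877 GPa
sandstone: 2627 kg/m³ × 9.8 m/s² × 500 m = 1.287×10^7 Pa = 0.01287 GPa
granite: 2705 kg/m³ × 9.8 m/s² × 7830 m = 2.076×10^8 Pa = 0.2076 GPa
Total = 0.02877 + 0.01287 + 0.2076 = 0.24921 GPa

0.25 GPa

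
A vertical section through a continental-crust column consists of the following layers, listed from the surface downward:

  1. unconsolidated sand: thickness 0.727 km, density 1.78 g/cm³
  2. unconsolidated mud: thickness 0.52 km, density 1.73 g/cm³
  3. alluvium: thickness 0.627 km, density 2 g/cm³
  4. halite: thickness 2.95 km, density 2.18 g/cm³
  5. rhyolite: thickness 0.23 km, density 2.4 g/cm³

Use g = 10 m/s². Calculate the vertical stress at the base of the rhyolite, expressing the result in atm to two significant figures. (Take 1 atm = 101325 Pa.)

unconsolidated sand: 1780 kg/m³ × 10 m/s² × 727 m = 1.294×10^7 Pa = 127.7 atm
unconsolidated mud: 1730 kg/m³ × 10 m/s² × 520 m = 8.996×10^6 Pa = 88.78 atm
alluvium: 2000 kg/m³ × 10 m/s² × 627 m = 1.254×10^7 Pa = 123.8 atm
halite: 2180 kg/m³ × 10 m/s² × 2950 m = 6.431×10^7 Pa = 634.7 atm
rhyolite: 2400 kg/m³ × 10 m/s² × 230 m = 5.520×10^6 Pa = 54.48 atm
Total = 127.7 + 88.78 + 123.8 + 634.7 + 54.48 = 1029.4 atm

1000 atm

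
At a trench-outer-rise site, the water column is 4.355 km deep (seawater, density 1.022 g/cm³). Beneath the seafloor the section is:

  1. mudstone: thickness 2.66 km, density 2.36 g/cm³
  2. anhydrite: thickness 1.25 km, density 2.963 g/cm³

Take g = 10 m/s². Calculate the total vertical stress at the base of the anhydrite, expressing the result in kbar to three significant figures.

1.44 kbar

seawater: 1022 kg/m³ × 10 m/s² × 4355 m = 4.451×10^7 Pa = 0.4451 kbar
mudstone: 2360 kg/m³ × 10 m/s² × 2660 m = 6.278×10^7 Pa = 0.6278 kbar
anhydrite: 2963 kg/m³ × 10 m/s² × 1250 m = 3.704×10^7 Pa = 0.3704 kbar
Total = 0.4451 + 0.6278 + 0.3704 = 1.4432 kbar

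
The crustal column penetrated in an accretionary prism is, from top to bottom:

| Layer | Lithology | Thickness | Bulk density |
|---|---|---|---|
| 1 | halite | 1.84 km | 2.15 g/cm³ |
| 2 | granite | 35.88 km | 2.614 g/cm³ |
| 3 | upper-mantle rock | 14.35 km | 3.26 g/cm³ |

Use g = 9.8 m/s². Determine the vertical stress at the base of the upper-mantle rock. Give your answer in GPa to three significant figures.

halite: 2150 kg/m³ × 9.8 m/s² × 1840 m = 3.877×10^7 Pa = 0.03877 GPa
granite: 2614 kg/m³ × 9.8 m/s² × 35880 m = 9.191×10^8 Pa = 0.9191 GPa
upper-mantle rock: 3260 kg/m³ × 9.8 m/s² × 14350 m = 4.585×10^8 Pa = 0.4585 GPa
Total = 0.03877 + 0.9191 + 0.4585 = 1.4164 GPa

1.42 GPa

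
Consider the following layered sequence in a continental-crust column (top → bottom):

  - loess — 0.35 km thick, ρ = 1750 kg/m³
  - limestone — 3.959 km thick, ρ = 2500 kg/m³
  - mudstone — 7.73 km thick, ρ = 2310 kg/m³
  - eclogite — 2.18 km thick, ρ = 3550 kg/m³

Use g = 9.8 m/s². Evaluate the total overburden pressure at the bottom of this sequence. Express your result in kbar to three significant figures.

loess: 1750 kg/m³ × 9.8 m/s² × 350 m = 6.003×10^6 Pa = 0.06003 kbar
limestone: 2500 kg/m³ × 9.8 m/s² × 3959 m = 9.700×10^7 Pa = 0.9700 kbar
mudstone: 2310 kg/m³ × 9.8 m/s² × 7730 m = 1.750×10^8 Pa = 1.750 kbar
eclogite: 3550 kg/m³ × 9.8 m/s² × 2180 m = 7.584×10^7 Pa = 0.7584 kbar
Total = 0.06003 + 0.9700 + 1.750 + 0.7584 = 3.5383 kbar

3.54 kbar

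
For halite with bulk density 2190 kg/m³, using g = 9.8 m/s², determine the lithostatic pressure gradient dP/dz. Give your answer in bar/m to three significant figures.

dP/dz = ρg = 2190 kg/m³ × 9.8 m/s² = 21462 Pa/m
= 21462 Pa/m × (1 bar/m / 1.0000×10^5 Pa/m) = 0.21462 bar/m

0.215 bar/m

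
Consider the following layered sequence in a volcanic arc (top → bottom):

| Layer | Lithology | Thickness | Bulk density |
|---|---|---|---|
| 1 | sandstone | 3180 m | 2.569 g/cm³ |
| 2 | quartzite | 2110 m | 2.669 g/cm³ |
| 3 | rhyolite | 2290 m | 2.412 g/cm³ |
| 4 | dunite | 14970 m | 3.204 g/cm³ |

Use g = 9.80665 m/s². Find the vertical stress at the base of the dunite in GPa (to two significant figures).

sandstone: 2569 kg/m³ × 9.80665 m/s² × 3180 m = 8.011×10^7 Pa = 0.08011 GPa
quartzite: 2669 kg/m³ × 9.80665 m/s² × 2110 m = 5.523×10^7 Pa = 0.05523 GPa
rhyolite: 2412 kg/m³ × 9.80665 m/s² × 2290 m = 5.417×10^7 Pa = 0.05417 GPa
dunite: 3204 kg/m³ × 9.80665 m/s² × 14970 m = 4.704×10^8 Pa = 0.4704 GPa
Total = 0.08011 + 0.05523 + 0.05417 + 0.4704 = 0.65987 GPa

0.66 GPa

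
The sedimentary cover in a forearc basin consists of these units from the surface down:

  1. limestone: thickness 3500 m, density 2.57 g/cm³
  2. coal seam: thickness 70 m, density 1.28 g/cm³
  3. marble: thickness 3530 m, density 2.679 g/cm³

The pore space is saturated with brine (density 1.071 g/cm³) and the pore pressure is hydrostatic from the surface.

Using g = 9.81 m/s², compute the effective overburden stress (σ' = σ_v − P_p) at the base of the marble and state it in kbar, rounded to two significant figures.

1.1 kbar

Overburden (lithostatic) stress σ_v:
limestone: 2570 kg/m³ × 9.81 m/s² × 3500 m = 8.824×10^7 Pa = 88.24 MPa
coal seam: 1280 kg/m³ × 9.81 m/s² × 70 m = 8.790×10^5 Pa = 0.8790 MPa
marble: 2679 kg/m³ × 9.81 m/s² × 3530 m = 9.277×10^7 Pa = 92.77 MPa
Total = 88.24 + 0.8790 + 92.77 = 181.89 MPa
Pore pressure P_p = 1071 kg/m³ × 9.81 m/s² × 7100 m = 7.460×10^7 Pa = 74.60 MPa
Effective stress σ' = σ_v − P_p = 181.9 − 74.60 = 107.30 MPa = 1.0730 kbar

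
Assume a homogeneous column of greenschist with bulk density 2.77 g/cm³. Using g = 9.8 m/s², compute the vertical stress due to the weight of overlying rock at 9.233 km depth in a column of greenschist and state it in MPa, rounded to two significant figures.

250 MPa

greenschist: 2770 kg/m³ × 9.8 m/s² × 9233 m = 2.506×10^8 Pa = 250.6 MPa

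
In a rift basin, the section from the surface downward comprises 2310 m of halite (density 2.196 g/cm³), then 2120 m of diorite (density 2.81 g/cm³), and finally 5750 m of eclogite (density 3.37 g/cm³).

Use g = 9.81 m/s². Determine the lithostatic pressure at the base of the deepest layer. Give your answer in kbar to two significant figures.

halite: 2196 kg/m³ × 9.81 m/s² × 2310 m = 4.976×10^7 Pa = 0.4976 kbar
diorite: 2810 kg/m³ × 9.81 m/s² × 2120 m = 5.844×10^7 Pa = 0.5844 kbar
eclogite: 3370 kg/m³ × 9.81 m/s² × 5750 m = 1.901×10^8 Pa = 1.901 kbar
Total = 0.4976 + 0.5844 + 1.901 = 2.9830 kbar

3.0 kbar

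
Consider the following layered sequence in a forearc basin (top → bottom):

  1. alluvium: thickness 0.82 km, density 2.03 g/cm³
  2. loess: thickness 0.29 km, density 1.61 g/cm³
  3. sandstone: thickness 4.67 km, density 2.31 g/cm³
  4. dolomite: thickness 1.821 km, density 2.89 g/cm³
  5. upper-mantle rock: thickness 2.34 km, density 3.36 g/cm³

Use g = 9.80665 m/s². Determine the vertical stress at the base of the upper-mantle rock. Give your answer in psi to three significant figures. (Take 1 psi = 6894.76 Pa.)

alluvium: 2030 kg/m³ × 9.80665 m/s² × 820 m = 1.632×10^7 Pa = 2368 psi
loess: 1610 kg/m³ × 9.80665 m/s² × 290 m = 4.579×10^6 Pa = 664.1 psi
sandstone: 2310 kg/m³ × 9.80665 m/s² × 4670 m = 1.058×10^8 Pa = 15344 psi
dolomite: 2890 kg/m³ × 9.80665 m/s² × 1821 m = 5.161×10^7 Pa = 7485 psi
upper-mantle rock: 3360 kg/m³ × 9.80665 m/s² × 2340 m = 7.710×10^7 Pa = 11183 psi
Total = 2368 + 664.1 + 15344 + 7485 + 11183 = 37044 psi

37000 psi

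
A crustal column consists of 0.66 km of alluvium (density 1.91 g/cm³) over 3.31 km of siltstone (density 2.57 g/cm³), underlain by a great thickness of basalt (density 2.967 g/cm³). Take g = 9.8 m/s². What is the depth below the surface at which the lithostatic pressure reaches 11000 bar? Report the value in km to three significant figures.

Pressure at base of upper layers: 1910×9.8×660 + 2570×9.8×3310 = 9.572×10^7 Pa = 957.2 bar
Remaining pressure to be supplied by basalt: 1.100×10^9 − 9.572×10^7 = 1.004×10^9 Pa
Additional depth in basalt = 1.004×10^9 Pa / (2967 kg/m³ × 9.8 m/s²) = 34539 m
Total depth = 3970 m + 34539 m = 38509 m
= 38.509 km

38.5 km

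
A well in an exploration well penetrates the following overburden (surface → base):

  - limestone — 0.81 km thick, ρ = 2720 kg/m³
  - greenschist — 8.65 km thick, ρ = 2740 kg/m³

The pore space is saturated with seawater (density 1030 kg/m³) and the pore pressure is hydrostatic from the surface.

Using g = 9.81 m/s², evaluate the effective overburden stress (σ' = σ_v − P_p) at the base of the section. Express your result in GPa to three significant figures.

Overburden (lithostatic) stress σ_v:
limestone: 2720 kg/m³ × 9.81 m/s² × 810 m = 2.161×10^7 Pa = 21.61 MPa
greenschist: 2740 kg/m³ × 9.81 m/s² × 8650 m = 2.325×10^8 Pa = 232.5 MPa
Total = 21.61 + 232.5 = 254.12 MPa
Pore pressure P_p = 1030 kg/m³ × 9.81 m/s² × 9460 m = 9.559×10^7 Pa = 95.59 MPa
Effective stress σ' = σ_v − P_p = 254.1 − 95.59 = 158.53 MPa = 0.15853 GPa

0.159 GPa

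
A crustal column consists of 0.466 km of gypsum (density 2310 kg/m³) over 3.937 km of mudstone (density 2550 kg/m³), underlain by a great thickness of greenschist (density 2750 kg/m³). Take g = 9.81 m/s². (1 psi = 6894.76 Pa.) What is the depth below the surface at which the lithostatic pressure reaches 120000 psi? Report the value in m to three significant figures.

Pressure at base of upper layers: 2310×9.81×466 + 2550×9.81×3937 = 1.090×10^8 Pa = 15816 psi
Remaining pressure to be supplied by greenschist: 8.274×10^8 − 1.090×10^8 = 7.183×10^8 Pa
Additional depth in greenschist = 7.183×10^8 Pa / (2750 kg/m³ × 9.81 m/s²) = 26627 m
Total depth = 4403 m + 26627 m = 31030 m

31000 m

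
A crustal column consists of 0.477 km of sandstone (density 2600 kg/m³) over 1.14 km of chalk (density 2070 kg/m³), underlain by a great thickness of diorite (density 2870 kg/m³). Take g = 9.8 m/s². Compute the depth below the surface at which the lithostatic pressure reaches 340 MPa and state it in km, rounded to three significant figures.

Pressure at base of upper layers: 2600×9.8×477 + 2070×9.8×1140 = 3.528×10^7 Pa = 35.28 MPa
Remaining pressure to be supplied by diorite: 3.400×10^8 − 3.528×10^7 = 3.047×10^8 Pa
Additional depth in diorite = 3.047×10^8 Pa / (2870 kg/m³ × 9.8 m/s²) = 10834 m
Total depth = 1617 m + 10834 m = 12451 m
= 12.451 km

12.5 km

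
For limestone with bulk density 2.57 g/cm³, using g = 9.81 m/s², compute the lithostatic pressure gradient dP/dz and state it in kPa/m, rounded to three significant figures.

25.2 kPa/m

dP/dz = ρg = 2570 kg/m³ × 9.81 m/s² = 25212 Pa/m
= 25212 Pa/m × (1 kPa/m / 1000.0 Pa/m) = 25.212 kPa/m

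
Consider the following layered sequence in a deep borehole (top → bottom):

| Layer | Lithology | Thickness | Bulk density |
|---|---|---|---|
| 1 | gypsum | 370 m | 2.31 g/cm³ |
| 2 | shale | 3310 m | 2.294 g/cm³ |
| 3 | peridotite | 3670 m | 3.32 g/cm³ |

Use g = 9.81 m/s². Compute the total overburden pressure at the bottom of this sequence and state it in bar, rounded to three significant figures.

gypsum: 2310 kg/m³ × 9.81 m/s² × 370 m = 8.385×10^6 Pa = 83.85 bar
shale: 2294 kg/m³ × 9.81 m/s² × 3310 m = 7.449×10^7 Pa = 744.9 bar
peridotite: 3320 kg/m³ × 9.81 m/s² × 3670 m = 1.195×10^8 Pa = 1195 bar
Total = 83.85 + 744.9 + 1195 = 2024.0 bar

2020 bar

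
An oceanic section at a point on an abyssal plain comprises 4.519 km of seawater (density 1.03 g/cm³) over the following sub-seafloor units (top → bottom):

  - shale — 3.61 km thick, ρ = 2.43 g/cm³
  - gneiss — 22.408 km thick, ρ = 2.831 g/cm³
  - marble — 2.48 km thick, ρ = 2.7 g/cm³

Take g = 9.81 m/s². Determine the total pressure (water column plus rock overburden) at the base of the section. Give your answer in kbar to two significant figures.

8.2 kbar

seawater: 1030 kg/m³ × 9.81 m/s² × 4519 m = 4.566×10^7 Pa = 0.4566 kbar
shale: 2430 kg/m³ × 9.81 m/s² × 3610 m = 8.606×10^7 Pa = 0.8606 kbar
gneiss: 2831 kg/m³ × 9.81 m/s² × 22408 m = 6.223×10^8 Pa = 6.223 kbar
marble: 2700 kg/m³ × 9.81 m/s² × 2480 m = 6.569×10^7 Pa = 0.6569 kbar
Total = 0.4566 + 0.8606 + 6.223 + 0.6569 = 8.1972 kbar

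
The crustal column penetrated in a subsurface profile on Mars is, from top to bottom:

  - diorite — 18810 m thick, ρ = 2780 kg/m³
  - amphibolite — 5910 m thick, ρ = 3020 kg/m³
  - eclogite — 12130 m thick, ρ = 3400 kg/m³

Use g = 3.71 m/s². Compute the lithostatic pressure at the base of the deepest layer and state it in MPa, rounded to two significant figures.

diorite: 2780 kg/m³ × 3.71 m/s² × 18810 m = 1.940×10^8 Pa = 194.0 MPa
amphibolite: 3020 kg/m³ × 3.71 m/s² × 5910 m = 6.622×10^7 Pa = 66.22 MPa
eclogite: 3400 kg/m³ × 3.71 m/s² × 12130 m = 1.530×10^8 Pa = 153.0 MPa
Total = 194.0 + 66.22 + 153.0 = 413.23 MPa

410 MPa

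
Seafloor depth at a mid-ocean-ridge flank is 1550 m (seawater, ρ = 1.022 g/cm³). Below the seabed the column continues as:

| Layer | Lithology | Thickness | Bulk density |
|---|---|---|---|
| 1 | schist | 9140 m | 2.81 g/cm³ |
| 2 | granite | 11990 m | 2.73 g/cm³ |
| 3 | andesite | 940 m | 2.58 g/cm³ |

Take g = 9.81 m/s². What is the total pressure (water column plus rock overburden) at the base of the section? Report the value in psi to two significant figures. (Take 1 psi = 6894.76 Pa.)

seawater: 1022 kg/m³ × 9.81 m/s² × 1550 m = 1.554×10^7 Pa = 2254 psi
schist: 2810 kg/m³ × 9.81 m/s² × 9140 m = 2.520×10^8 Pa = 36543 psi
granite: 2730 kg/m³ × 9.81 m/s² × 11990 m = 3.211×10^8 Pa = 46573 psi
andesite: 2580 kg/m³ × 9.81 m/s² × 940 m = 2.379×10^7 Pa = 3451 psi
Total = 2254 + 36543 + 46573 + 3451 = 88820 psi

89000 psi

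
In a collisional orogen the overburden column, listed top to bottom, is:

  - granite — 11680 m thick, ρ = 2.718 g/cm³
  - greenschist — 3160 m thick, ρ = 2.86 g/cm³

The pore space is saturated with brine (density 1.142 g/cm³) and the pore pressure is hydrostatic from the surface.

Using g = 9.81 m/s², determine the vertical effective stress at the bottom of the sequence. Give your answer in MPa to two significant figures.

230 MPa

Overburden (lithostatic) stress σ_v:
granite: 2718 kg/m³ × 9.81 m/s² × 11680 m = 3.114×10^8 Pa = 311.4 MPa
greenschist: 2860 kg/m³ × 9.81 m/s² × 3160 m = 8.866×10^7 Pa = 88.66 MPa
Total = 311.4 + 88.66 = 400.09 MPa
Pore pressure P_p = 1142 kg/m³ × 9.81 m/s² × 14840 m = 1.663×10^8 Pa = 166.3 MPa
Effective stress σ' = σ_v − P_p = 400.1 − 166.3 = 233.84 MPa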